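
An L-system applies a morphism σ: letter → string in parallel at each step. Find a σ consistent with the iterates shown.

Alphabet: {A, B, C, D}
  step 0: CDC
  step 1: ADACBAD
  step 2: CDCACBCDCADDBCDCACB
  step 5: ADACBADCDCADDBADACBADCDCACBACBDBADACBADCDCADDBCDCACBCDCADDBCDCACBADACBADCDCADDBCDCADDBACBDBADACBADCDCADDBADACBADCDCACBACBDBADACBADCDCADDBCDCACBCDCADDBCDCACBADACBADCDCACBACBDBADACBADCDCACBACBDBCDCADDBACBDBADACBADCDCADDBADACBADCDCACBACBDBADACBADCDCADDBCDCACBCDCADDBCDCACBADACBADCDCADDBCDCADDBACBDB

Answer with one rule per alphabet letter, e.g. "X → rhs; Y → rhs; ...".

A->CDC, B->DB, C->AD, D->ACB

  step 1 ⇒ step 2: ADACBAD ⇒ CDC·ACB·CDC·AD·DB·CDC·ACB
    A ↦ CDC
    B ↦ DB
    C ↦ AD
    D ↦ ACB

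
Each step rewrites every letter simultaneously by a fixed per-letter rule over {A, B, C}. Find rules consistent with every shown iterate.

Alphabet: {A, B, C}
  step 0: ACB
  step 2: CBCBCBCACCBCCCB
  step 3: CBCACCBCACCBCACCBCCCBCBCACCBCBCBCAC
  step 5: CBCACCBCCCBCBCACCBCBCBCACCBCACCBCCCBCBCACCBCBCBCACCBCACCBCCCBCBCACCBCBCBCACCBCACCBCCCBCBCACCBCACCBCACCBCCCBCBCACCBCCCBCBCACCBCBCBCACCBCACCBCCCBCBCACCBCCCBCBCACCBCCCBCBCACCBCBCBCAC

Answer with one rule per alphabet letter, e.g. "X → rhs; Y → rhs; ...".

  step 2 ⇒ step 3: CBCBCBCACCBCCCB ⇒ CB·CAC·CB·CAC·CB·CAC·CB·CC·CB·CB·CAC·CB·CB·CB·CAC
    A ↦ CC
    B ↦ CAC
    C ↦ CB

A->CC, B->CAC, C->CB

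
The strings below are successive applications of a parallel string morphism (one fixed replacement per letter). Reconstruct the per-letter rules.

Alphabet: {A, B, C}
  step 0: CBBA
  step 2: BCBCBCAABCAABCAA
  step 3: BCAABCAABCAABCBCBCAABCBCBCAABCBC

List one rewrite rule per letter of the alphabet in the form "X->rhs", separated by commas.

A->BC, B->BC, C->AA

  step 2 ⇒ step 3: BCBCBCAABCAABCAA ⇒ BC·AA·BC·AA·BC·AA·BC·BC·BC·AA·BC·BC·BC·AA·BC·BC
    A ↦ BC
    B ↦ BC
    C ↦ AA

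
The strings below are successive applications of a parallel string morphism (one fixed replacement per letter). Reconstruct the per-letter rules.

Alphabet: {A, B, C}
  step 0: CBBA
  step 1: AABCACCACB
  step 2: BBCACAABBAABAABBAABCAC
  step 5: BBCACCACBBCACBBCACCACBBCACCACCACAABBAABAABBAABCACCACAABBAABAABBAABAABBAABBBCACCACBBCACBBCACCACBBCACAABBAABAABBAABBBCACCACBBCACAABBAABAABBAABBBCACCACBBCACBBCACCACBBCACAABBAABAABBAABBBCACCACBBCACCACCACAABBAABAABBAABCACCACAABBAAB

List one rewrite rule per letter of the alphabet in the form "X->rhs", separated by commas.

A->B, B->CAC, C->AAB

  step 1 ⇒ step 2: AABCACCACB ⇒ B·B·CAC·AAB·B·AAB·AAB·B·AAB·CAC
    A ↦ B
    B ↦ CAC
    C ↦ AAB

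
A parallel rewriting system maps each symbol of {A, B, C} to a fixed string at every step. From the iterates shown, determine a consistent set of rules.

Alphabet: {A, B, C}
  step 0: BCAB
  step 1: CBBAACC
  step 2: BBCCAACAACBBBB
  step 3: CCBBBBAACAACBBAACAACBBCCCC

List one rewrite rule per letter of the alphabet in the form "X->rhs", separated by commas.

  step 2 ⇒ step 3: BBCCAACAACBBBB ⇒ C·C·BB·BB·AAC·AAC·BB·AAC·AAC·BB·C·C·C·C
    A ↦ AAC
    B ↦ C
    C ↦ BB

A->AAC, B->C, C->BB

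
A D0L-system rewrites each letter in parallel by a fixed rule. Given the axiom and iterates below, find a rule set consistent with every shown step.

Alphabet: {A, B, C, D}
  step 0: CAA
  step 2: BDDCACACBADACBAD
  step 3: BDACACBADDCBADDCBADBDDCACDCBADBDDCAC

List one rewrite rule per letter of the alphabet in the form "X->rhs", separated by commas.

  step 2 ⇒ step 3: BDDCACACBADACBAD ⇒ BD·AC·AC·BAD·DC·BAD·DC·BAD·BD·DC·AC·DC·BAD·BD·DC·AC
    A ↦ DC
    B ↦ BD
    C ↦ BAD
    D ↦ AC

A->DC, B->BD, C->BAD, D->AC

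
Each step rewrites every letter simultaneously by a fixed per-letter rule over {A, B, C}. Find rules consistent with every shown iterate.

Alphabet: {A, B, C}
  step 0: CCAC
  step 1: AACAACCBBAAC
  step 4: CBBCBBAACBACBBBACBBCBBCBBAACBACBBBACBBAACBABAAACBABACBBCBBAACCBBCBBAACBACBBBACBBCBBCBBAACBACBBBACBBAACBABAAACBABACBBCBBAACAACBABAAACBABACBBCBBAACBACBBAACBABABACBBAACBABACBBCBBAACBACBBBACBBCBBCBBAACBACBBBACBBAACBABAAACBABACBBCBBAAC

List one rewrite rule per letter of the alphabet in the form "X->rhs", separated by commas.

A->CBB, B->BA, C->AAC

  step 0 ⇒ step 1: CCAC ⇒ AAC·AAC·CBB·AAC
    A ↦ CBB
    C ↦ AAC
    B ↦ BA  (constrained at step 1)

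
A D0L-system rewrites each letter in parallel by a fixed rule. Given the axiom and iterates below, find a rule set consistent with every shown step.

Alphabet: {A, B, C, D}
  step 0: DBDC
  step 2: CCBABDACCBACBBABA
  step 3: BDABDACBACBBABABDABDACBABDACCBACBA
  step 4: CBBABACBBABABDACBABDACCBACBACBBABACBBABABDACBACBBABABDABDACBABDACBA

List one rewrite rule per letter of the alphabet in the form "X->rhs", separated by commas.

A->BA, B->C, C->BDA, D->BBA

  step 3 ⇒ step 4: BDABDACBACBBABABDABDACBABDACCBACBA ⇒ C·BBA·BA·C·BBA·BA·BDA·C·BA·BDA·C·C·BA·C·BA·C·BBA·BA·C·BBA·BA·BDA·C·BA·C·BBA·BA·BDA·BDA·C·BA·BDA·C·BA
    A ↦ BA
    B ↦ C
    C ↦ BDA
    D ↦ BBA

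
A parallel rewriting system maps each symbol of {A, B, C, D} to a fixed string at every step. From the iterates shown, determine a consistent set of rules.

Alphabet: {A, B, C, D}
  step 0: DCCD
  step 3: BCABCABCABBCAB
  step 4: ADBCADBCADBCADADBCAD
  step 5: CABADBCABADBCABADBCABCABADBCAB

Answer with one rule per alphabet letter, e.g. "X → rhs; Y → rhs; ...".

A->C, B->AD, C->B, D->AB

  step 4 ⇒ step 5: ADBCADBCADBCADADBCAD ⇒ C·AB·AD·B·C·AB·AD·B·C·AB·AD·B·C·AB·C·AB·AD·B·C·AB
    A ↦ C
    B ↦ AD
    C ↦ B
    D ↦ AB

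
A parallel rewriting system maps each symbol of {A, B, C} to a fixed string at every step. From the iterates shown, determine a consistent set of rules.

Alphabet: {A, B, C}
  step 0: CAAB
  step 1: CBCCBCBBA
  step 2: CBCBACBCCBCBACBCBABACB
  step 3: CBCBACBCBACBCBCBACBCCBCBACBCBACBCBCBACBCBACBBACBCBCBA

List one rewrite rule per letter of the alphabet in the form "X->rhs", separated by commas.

A->CB, B->BA, C->CBC

  step 2 ⇒ step 3: CBCBACBCCBCBACBCBABACB ⇒ CBC·BA·CBC·BA·CB·CBC·BA·CBC·CBC·BA·CBC·BA·CB·CBC·BA·CBC·BA·CB·BA·CB·CBC·BA
    A ↦ CB
    B ↦ BA
    C ↦ CBC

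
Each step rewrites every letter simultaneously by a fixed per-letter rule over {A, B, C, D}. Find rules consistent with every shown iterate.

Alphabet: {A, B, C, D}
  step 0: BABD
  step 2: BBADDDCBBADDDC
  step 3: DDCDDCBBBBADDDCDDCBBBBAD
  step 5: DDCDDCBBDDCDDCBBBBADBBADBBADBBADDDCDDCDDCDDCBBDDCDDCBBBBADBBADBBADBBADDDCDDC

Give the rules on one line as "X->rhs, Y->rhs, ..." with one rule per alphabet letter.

  step 2 ⇒ step 3: BBADDDCBBADDDC ⇒ DDC·DDC·B·B·B·B·AD·DDC·DDC·B·B·B·B·AD
    A ↦ B
    B ↦ DDC
    C ↦ AD
    D ↦ B

A->B, B->DDC, C->AD, D->B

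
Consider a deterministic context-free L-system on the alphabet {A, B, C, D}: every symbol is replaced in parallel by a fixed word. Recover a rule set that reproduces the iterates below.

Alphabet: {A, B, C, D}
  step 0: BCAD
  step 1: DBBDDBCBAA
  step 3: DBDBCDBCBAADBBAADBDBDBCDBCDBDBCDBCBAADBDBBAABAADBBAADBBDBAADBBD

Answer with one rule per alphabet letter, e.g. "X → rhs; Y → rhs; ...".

A->DBC, B->DB, C->BD, D->BAA

  step 0 ⇒ step 1: BCAD ⇒ DB·BD·DBC·BAA
    A ↦ DBC
    B ↦ DB
    C ↦ BD
    D ↦ BAA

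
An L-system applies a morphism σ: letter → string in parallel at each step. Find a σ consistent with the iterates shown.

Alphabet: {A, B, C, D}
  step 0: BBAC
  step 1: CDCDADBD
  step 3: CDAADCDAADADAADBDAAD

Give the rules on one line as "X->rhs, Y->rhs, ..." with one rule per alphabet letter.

  step 0 ⇒ step 1: BBAC ⇒ CD·CD·AD·BD
    A ↦ AD
    B ↦ CD
    C ↦ BD
    D ↦ A  (constrained at step 1)

A->AD, B->CD, C->BD, D->A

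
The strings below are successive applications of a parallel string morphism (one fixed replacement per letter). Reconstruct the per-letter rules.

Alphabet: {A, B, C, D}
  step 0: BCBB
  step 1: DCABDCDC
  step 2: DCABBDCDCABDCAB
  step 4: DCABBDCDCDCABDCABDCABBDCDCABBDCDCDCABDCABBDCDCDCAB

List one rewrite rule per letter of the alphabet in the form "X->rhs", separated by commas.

  step 1 ⇒ step 2: DCABDCDC ⇒ DC·AB·B·DC·DC·AB·DC·AB
    A ↦ B
    B ↦ DC
    C ↦ AB
    D ↦ DC

A->B, B->DC, C->AB, D->DC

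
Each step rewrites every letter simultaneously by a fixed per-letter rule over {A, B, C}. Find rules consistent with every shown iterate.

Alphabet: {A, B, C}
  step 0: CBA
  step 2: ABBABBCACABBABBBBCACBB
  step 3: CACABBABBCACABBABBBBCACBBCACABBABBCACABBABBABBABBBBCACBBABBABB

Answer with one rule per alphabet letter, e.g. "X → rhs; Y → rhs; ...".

A->CAC, B->ABB, C->BB

  step 2 ⇒ step 3: ABBABBCACABBABBBBCACBB ⇒ CAC·ABB·ABB·CAC·ABB·ABB·BB·CAC·BB·CAC·ABB·ABB·CAC·ABB·ABB·ABB·ABB·BB·CAC·BB·ABB·ABB
    A ↦ CAC
    B ↦ ABB
    C ↦ BB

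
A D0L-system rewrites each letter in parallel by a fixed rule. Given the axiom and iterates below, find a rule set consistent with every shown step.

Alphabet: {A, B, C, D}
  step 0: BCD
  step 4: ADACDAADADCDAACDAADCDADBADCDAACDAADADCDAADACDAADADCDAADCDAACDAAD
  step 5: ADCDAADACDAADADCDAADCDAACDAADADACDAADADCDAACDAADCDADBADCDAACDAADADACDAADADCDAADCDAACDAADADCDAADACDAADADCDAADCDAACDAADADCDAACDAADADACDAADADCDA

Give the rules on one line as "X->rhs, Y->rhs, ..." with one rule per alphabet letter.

  step 4 ⇒ step 5: ADACDAADADCDAACDAADCDADBADCDAACDAADADCDAADACDAADADCDAADCDAACDAAD ⇒ AD·CDA·AD·A·CDA·AD·AD·CDA·AD·CDA·A·CDA·AD·AD·A·CDA·AD·AD·CDA·A·CDA·AD·CDA·DB·AD·CDA·A·CDA·AD·AD·A·CDA·AD·AD·CDA·AD·CDA·A·CDA·AD·AD·CDA·AD·A·CDA·AD·AD·CDA·AD·CDA·A·CDA·AD·AD·CDA·A·CDA·AD·AD·A·CDA·AD·AD·CDA
    A ↦ AD
    B ↦ DB
    C ↦ A
    D ↦ CDA

A->AD, B->DB, C->A, D->CDA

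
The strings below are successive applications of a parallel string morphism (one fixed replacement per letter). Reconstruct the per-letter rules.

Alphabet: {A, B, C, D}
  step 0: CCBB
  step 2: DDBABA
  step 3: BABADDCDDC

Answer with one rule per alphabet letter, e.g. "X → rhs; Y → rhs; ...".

A->DC, B->D, C->B, D->BA

  step 2 ⇒ step 3: DDBABA ⇒ BA·BA·D·DC·D·DC
    A ↦ DC
    B ↦ D
    D ↦ BA
    C ↦ B  (constrained at step 0)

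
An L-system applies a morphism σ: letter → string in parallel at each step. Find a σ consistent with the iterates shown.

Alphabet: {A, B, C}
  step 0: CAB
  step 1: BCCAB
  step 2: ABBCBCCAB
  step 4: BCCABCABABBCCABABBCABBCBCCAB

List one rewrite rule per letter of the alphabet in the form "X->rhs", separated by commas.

A->C, B->AB, C->BC

  step 1 ⇒ step 2: BCCAB ⇒ AB·BC·BC·C·AB
    A ↦ C
    B ↦ AB
    C ↦ BC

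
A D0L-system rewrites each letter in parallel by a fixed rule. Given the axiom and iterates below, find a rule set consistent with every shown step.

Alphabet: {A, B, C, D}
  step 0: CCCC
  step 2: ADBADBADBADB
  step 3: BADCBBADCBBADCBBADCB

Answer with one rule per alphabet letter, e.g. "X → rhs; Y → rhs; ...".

A->B, B->CB, C->DA, D->AD

  step 2 ⇒ step 3: ADBADBADBADB ⇒ B·AD·CB·B·AD·CB·B·AD·CB·B·AD·CB
    A ↦ B
    B ↦ CB
    D ↦ AD
    C ↦ DA  (constrained at step 0)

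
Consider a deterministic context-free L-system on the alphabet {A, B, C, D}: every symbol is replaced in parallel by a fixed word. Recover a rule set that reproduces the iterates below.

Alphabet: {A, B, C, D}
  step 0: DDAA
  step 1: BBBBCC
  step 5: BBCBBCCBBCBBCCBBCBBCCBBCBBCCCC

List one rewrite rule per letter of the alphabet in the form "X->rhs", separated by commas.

A->C, B->DA, C->A, D->BB

  step 0 ⇒ step 1: DDAA ⇒ BB·BB·C·C
    A ↦ C
    D ↦ BB
    B ↦ DA  (constrained at step 1)
    C ↦ A  (constrained at step 1)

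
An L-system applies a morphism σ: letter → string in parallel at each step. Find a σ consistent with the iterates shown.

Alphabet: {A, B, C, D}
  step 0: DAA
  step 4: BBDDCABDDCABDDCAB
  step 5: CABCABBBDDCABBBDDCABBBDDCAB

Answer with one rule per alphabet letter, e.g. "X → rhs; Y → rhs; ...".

  step 4 ⇒ step 5: BBDDCABDDCABDDCAB ⇒ CAB·CAB·B·B·D·D·CAB·B·B·D·D·CAB·B·B·D·D·CAB
    A ↦ D
    B ↦ CAB
    C ↦ D
    D ↦ B

A->D, B->CAB, C->D, D->B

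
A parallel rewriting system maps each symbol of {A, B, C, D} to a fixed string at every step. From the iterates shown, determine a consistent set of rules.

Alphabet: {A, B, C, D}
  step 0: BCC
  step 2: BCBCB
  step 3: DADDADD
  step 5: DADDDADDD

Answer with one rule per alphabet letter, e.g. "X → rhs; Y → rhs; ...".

  step 2 ⇒ step 3: BCBCB ⇒ D·AD·D·AD·D
    B ↦ D
    C ↦ AD
    A ↦ C  (constrained at step 3)
    D ↦ B  (constrained at step 3)

A->C, B->D, C->AD, D->B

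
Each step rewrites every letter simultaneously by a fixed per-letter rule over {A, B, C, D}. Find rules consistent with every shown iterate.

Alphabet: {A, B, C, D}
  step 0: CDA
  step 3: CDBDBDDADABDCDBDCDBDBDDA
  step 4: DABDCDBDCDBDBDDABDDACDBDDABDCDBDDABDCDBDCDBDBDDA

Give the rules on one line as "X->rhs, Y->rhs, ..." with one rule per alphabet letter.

A->DA, B->CD, C->DA, D->BD

  step 3 ⇒ step 4: CDBDBDDADABDCDBDCDBDBDDA ⇒ DA·BD·CD·BD·CD·BD·BD·DA·BD·DA·CD·BD·DA·BD·CD·BD·DA·BD·CD·BD·CD·BD·BD·DA
    A ↦ DA
    B ↦ CD
    C ↦ DA
    D ↦ BD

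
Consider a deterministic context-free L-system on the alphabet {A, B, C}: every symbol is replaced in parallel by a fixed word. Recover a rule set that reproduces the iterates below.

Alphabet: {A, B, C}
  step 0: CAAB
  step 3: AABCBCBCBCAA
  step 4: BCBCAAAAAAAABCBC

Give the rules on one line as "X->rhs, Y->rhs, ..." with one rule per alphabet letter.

  step 3 ⇒ step 4: AABCBCBCBCAA ⇒ BC·BC·A·A·A·A·A·A·A·A·BC·BC
    A ↦ BC
    B ↦ A
    C ↦ A

A->BC, B->A, C->A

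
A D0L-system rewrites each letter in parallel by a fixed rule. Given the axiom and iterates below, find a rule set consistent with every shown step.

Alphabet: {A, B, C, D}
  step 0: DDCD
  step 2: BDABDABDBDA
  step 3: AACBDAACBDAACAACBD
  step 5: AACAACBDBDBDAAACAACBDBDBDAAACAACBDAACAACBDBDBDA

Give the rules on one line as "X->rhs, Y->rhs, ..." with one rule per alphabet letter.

A->BD, B->A, C->A, D->AC

  step 2 ⇒ step 3: BDABDABDBDA ⇒ A·AC·BD·A·AC·BD·A·AC·A·AC·BD
    A ↦ BD
    B ↦ A
    D ↦ AC
    C ↦ A  (constrained at step 0)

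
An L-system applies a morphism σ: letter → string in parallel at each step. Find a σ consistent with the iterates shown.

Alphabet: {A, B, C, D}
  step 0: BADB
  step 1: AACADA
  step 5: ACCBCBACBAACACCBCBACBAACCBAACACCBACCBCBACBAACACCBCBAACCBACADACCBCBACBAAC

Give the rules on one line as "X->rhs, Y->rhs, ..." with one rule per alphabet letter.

  step 0 ⇒ step 1: BADB ⇒ A·AC·AD·A
    A ↦ AC
    B ↦ A
    D ↦ AD
    C ↦ CB  (constrained at step 1)

A->AC, B->A, C->CB, D->AD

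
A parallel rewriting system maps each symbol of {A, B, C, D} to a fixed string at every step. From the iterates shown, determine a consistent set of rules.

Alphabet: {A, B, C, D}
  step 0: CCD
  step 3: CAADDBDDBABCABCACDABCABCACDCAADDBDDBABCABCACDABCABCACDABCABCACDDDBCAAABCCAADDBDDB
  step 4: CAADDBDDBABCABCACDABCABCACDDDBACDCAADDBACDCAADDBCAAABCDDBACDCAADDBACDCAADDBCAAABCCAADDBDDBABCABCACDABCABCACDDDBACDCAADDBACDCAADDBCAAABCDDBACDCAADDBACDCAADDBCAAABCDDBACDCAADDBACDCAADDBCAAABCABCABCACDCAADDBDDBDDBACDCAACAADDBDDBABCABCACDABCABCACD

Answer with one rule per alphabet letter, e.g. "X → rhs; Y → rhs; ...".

A->DDB, B->ACD, C->CAA, D->ABC

  step 3 ⇒ step 4: CAADDBDDBABCABCACDABCABCACDCAADDBDDBABCABCACDABCABCACDABCABCACDDDBCAAABCCAADDBDDB ⇒ CAA·DDB·DDB·ABC·ABC·ACD·ABC·ABC·ACD·DDB·ACD·CAA·DDB·ACD·CAA·DDB·CAA·ABC·DDB·ACD·CAA·DDB·ACD·CAA·DDB·CAA·ABC·CAA·DDB·DDB·ABC·ABC·ACD·ABC·ABC·ACD·DDB·ACD·CAA·DDB·ACD·CAA·DDB·CAA·ABC·DDB·ACD·CAA·DDB·ACD·CAA·DDB·CAA·ABC·DDB·ACD·CAA·DDB·ACD·CAA·DDB·CAA·ABC·ABC·ABC·ACD·CAA·DDB·DDB·DDB·ACD·CAA·CAA·DDB·DDB·ABC·ABC·ACD·ABC·ABC·ACD
    A ↦ DDB
    B ↦ ACD
    C ↦ CAA
    D ↦ ABC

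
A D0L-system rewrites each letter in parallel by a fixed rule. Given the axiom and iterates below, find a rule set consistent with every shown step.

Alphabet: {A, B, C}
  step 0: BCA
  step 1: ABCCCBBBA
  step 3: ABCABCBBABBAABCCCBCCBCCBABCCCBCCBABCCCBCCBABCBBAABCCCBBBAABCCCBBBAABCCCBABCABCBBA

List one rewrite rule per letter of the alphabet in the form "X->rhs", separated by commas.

A->BBA, B->ABC, C->CCB

  step 0 ⇒ step 1: BCA ⇒ ABC·CCB·BBA
    A ↦ BBA
    B ↦ ABC
    C ↦ CCB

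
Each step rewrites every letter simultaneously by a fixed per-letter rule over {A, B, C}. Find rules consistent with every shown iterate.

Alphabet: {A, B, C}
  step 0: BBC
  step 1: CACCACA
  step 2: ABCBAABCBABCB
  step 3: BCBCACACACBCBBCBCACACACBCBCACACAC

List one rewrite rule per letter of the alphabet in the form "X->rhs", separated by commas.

A->BCB, B->CAC, C->A

  step 2 ⇒ step 3: ABCBAABCBABCB ⇒ BCB·CAC·A·CAC·BCB·BCB·CAC·A·CAC·BCB·CAC·A·CAC
    A ↦ BCB
    B ↦ CAC
    C ↦ A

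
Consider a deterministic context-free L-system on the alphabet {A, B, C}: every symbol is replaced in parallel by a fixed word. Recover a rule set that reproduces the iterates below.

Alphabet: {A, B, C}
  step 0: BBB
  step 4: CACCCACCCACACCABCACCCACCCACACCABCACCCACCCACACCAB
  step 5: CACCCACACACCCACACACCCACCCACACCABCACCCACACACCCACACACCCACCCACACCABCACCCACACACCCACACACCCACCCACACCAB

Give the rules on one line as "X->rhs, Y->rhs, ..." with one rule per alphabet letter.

  step 4 ⇒ step 5: CACCCACCCACACCABCACCCACCCACACCABCACCCACCCACACCAB ⇒ CA·CC·CA·CA·CA·CC·CA·CA·CA·CC·CA·CC·CA·CA·CC·AB·CA·CC·CA·CA·CA·CC·CA·CA·CA·CC·CA·CC·CA·CA·CC·AB·CA·CC·CA·CA·CA·CC·CA·CA·CA·CC·CA·CC·CA·CA·CC·AB
    A ↦ CC
    B ↦ AB
    C ↦ CA

A->CC, B->AB, C->CA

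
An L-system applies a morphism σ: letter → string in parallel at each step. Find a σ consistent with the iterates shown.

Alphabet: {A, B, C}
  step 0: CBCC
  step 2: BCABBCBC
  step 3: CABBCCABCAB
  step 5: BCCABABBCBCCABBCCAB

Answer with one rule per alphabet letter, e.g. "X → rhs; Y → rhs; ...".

A->B, B->C, C->AB

  step 2 ⇒ step 3: BCABBCBC ⇒ C·AB·B·C·C·AB·C·AB
    A ↦ B
    B ↦ C
    C ↦ AB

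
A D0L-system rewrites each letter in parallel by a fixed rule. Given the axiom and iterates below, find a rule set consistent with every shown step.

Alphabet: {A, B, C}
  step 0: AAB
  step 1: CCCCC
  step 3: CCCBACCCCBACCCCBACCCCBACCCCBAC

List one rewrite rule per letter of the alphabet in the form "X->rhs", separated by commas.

  step 0 ⇒ step 1: AAB ⇒ CC·CC·C
    A ↦ CC
    B ↦ C
    C ↦ BAC  (constrained at step 1)

A->CC, B->C, C->BAC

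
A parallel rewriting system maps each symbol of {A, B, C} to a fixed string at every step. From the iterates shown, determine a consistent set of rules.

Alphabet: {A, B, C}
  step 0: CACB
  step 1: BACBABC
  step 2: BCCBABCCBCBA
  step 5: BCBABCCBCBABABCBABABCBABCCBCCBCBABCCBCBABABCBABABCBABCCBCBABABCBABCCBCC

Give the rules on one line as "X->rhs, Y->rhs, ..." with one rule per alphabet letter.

A->C, B->BC, C->BA

  step 1 ⇒ step 2: BACBABC ⇒ BC·C·BA·BC·C·BC·BA
    A ↦ C
    B ↦ BC
    C ↦ BA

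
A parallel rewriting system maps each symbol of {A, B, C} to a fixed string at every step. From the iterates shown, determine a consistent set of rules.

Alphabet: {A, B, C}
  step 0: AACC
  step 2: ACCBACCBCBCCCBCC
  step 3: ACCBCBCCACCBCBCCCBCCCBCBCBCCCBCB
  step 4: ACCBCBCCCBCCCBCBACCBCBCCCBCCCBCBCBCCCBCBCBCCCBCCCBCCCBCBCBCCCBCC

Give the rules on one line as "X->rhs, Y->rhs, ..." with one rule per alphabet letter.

  step 3 ⇒ step 4: ACCBCBCCACCBCBCCCBCCCBCBCBCCCBCB ⇒ AC·CB·CB·CC·CB·CC·CB·CB·AC·CB·CB·CC·CB·CC·CB·CB·CB·CC·CB·CB·CB·CC·CB·CC·CB·CC·CB·CB·CB·CC·CB·CC
    A ↦ AC
    B ↦ CC
    C ↦ CB

A->AC, B->CC, C->CB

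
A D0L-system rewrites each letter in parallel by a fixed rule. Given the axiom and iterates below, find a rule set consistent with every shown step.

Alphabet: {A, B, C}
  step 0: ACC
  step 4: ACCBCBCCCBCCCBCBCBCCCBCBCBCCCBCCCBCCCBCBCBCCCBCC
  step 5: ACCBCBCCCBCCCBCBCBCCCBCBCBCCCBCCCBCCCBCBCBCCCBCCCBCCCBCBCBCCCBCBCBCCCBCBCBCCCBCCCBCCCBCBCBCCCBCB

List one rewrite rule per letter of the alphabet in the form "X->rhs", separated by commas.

  step 4 ⇒ step 5: ACCBCBCCCBCCCBCBCBCCCBCBCBCCCBCCCBCCCBCBCBCCCBCC ⇒ AC·CB·CB·CC·CB·CC·CB·CB·CB·CC·CB·CB·CB·CC·CB·CC·CB·CC·CB·CB·CB·CC·CB·CC·CB·CC·CB·CB·CB·CC·CB·CB·CB·CC·CB·CB·CB·CC·CB·CC·CB·CC·CB·CB·CB·CC·CB·CB
    A ↦ AC
    B ↦ CC
    C ↦ CB

A->AC, B->CC, C->CB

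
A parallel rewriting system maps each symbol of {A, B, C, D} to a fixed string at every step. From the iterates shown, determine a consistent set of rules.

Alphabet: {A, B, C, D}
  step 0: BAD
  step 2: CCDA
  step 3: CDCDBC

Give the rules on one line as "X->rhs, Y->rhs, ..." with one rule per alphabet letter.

A->C, B->A, C->CD, D->B

  step 2 ⇒ step 3: CCDA ⇒ CD·CD·B·C
    A ↦ C
    C ↦ CD
    D ↦ B
    B ↦ A  (constrained at step 0)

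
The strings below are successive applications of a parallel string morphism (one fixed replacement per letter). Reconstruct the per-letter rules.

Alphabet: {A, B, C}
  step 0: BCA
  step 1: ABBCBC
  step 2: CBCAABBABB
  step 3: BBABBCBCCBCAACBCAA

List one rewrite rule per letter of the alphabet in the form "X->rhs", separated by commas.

A->CBC, B->A, C->BB

  step 2 ⇒ step 3: CBCAABBABB ⇒ BB·A·BB·CBC·CBC·A·A·CBC·A·A
    A ↦ CBC
    B ↦ A
    C ↦ BB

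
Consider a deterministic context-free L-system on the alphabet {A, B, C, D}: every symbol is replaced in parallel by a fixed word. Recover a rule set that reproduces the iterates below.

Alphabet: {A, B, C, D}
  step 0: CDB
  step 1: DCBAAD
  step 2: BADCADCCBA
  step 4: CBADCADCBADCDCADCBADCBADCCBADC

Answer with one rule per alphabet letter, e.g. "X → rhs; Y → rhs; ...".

A->C, B->AD, C->DC, D->BA

  step 1 ⇒ step 2: DCBAAD ⇒ BA·DC·AD·C·C·BA
    A ↦ C
    B ↦ AD
    C ↦ DC
    D ↦ BA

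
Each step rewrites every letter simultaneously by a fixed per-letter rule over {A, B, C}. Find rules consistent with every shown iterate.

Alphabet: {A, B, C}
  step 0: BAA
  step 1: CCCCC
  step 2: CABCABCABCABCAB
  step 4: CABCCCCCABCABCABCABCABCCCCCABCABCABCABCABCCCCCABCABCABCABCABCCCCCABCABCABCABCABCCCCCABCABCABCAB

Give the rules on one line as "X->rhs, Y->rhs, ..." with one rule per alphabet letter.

A->C, B->CCC, C->CAB

  step 1 ⇒ step 2: CCCCC ⇒ CAB·CAB·CAB·CAB·CAB
    C ↦ CAB
  step 0 ⇒ step 1: BAA ⇒ CCC·C·C
    A ↦ C
  step 0 ⇒ step 1: BAA ⇒ CCC·C·C
    B ↦ CCC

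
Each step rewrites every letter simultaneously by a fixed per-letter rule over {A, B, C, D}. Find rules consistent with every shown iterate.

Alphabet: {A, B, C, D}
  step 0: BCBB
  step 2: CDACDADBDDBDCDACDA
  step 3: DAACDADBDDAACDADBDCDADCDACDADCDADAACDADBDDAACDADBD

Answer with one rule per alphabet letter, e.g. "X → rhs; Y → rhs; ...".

A->DBD, B->D, C->DAA, D->CDA

  step 2 ⇒ step 3: CDACDADBDDBDCDACDA ⇒ DAA·CDA·DBD·DAA·CDA·DBD·CDA·D·CDA·CDA·D·CDA·DAA·CDA·DBD·DAA·CDA·DBD
    A ↦ DBD
    B ↦ D
    C ↦ DAA
    D ↦ CDA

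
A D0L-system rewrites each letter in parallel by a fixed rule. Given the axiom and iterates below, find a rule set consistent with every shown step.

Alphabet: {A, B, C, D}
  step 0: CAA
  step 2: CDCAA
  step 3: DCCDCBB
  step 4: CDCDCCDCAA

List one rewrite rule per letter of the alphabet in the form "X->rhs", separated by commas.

  step 3 ⇒ step 4: DCCDCBB ⇒ C·DC·DC·C·DC·A·A
    B ↦ A
    C ↦ DC
    D ↦ C
  step 2 ⇒ step 3: CDCAA ⇒ DC·C·DC·B·B
    A ↦ B

A->B, B->A, C->DC, D->C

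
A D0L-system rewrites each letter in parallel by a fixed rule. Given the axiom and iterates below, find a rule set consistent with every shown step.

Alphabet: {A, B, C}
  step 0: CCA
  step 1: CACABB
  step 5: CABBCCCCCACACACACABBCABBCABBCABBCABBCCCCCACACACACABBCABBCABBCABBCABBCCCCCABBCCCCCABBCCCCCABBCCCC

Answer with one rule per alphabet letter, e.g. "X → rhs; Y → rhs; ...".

  step 0 ⇒ step 1: CCA ⇒ CA·CA·BB
    A ↦ BB
    C ↦ CA
    B ↦ CC  (constrained at step 1)

A->BB, B->CC, C->CA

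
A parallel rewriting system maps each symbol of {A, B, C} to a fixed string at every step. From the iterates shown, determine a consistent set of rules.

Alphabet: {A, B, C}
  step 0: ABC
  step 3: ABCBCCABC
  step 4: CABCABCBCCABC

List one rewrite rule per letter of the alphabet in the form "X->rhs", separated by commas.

A->C, B->A, C->BC

  step 3 ⇒ step 4: ABCBCCABC ⇒ C·A·BC·A·BC·BC·C·A·BC
    A ↦ C
    B ↦ A
    C ↦ BC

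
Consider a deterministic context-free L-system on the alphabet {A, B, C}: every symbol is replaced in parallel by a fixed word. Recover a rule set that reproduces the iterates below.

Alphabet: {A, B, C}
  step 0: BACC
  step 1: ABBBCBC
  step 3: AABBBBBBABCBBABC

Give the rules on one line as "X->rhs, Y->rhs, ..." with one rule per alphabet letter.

  step 0 ⇒ step 1: BACC ⇒ A·BB·BC·BC
    A ↦ BB
    B ↦ A
    C ↦ BC

A->BB, B->A, C->BC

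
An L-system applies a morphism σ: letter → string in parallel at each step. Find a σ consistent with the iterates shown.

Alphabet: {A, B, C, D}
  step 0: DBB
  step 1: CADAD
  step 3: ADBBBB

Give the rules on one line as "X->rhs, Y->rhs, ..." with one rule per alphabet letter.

  step 0 ⇒ step 1: DBB ⇒ C·AD·AD
    B ↦ AD
    D ↦ C
    A ↦ C  (constrained at step 1)
    C ↦ B  (constrained at step 1)

A->C, B->AD, C->B, D->C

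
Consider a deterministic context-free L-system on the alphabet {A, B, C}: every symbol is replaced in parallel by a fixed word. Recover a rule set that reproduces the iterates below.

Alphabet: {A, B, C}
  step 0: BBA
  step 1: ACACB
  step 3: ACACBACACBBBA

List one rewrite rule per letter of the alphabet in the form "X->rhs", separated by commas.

  step 0 ⇒ step 1: BBA ⇒ AC·AC·B
    A ↦ B
    B ↦ AC
    C ↦ BA  (constrained at step 1)

A->B, B->AC, C->BA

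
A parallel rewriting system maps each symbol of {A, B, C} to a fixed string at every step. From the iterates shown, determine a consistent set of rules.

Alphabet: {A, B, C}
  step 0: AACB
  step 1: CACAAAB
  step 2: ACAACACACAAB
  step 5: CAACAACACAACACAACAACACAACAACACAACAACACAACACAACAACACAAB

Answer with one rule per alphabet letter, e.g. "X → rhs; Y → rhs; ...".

A->CA, B->AB, C->A

  step 1 ⇒ step 2: CACAAAB ⇒ A·CA·A·CA·CA·CA·AB
    A ↦ CA
    B ↦ AB
    C ↦ A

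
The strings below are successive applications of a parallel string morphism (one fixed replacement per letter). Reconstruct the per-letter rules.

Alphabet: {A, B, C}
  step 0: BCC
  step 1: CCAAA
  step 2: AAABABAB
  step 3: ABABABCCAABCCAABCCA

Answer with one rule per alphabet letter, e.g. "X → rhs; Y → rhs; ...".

A->AB, B->CCA, C->A

  step 2 ⇒ step 3: AAABABAB ⇒ AB·AB·AB·CCA·AB·CCA·AB·CCA
    A ↦ AB
    B ↦ CCA
  step 0 ⇒ step 1: BCC ⇒ CCA·A·A
    C ↦ A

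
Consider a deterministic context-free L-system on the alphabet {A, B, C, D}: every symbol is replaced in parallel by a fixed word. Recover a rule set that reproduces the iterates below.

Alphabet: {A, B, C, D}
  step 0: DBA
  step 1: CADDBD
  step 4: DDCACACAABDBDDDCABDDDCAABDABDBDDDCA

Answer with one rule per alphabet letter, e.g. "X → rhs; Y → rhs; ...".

A->BD, B->DD, C->A, D->CA

  step 0 ⇒ step 1: DBA ⇒ CA·DD·BD
    A ↦ BD
    B ↦ DD
    D ↦ CA
    C ↦ A  (constrained at step 1)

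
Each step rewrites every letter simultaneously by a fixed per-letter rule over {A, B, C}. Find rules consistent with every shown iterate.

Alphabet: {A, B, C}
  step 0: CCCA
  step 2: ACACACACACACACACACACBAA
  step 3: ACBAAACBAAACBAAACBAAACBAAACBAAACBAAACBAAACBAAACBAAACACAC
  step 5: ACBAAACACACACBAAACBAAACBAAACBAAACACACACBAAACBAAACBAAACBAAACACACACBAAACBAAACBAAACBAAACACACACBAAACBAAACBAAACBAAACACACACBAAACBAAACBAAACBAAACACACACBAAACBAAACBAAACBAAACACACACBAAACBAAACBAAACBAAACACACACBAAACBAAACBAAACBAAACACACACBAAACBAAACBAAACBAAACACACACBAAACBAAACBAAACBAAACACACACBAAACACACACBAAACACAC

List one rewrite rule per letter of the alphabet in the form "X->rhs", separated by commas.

  step 2 ⇒ step 3: ACACACACACACACACACACBAA ⇒ AC·BAA·AC·BAA·AC·BAA·AC·BAA·AC·BAA·AC·BAA·AC·BAA·AC·BAA·AC·BAA·AC·BAA·AC·AC·AC
    A ↦ AC
    B ↦ AC
    C ↦ BAA

A->AC, B->AC, C->BAA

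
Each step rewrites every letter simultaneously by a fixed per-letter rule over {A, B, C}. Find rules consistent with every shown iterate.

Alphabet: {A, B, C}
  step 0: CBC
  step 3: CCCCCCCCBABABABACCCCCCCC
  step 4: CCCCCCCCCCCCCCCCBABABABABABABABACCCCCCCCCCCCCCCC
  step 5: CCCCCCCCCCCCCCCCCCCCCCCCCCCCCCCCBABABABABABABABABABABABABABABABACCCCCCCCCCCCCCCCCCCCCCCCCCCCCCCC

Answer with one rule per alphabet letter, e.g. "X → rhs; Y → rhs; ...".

A->BA, B->BA, C->CC

  step 4 ⇒ step 5: CCCCCCCCCCCCCCCCBABABABABABABABACCCCCCCCCCCCCCCC ⇒ CC·CC·CC·CC·CC·CC·CC·CC·CC·CC·CC·CC·CC·CC·CC·CC·BA·BA·BA·BA·BA·BA·BA·BA·BA·BA·BA·BA·BA·BA·BA·BA·CC·CC·CC·CC·CC·CC·CC·CC·CC·CC·CC·CC·CC·CC·CC·CC
    A ↦ BA
    B ↦ BA
    C ↦ CC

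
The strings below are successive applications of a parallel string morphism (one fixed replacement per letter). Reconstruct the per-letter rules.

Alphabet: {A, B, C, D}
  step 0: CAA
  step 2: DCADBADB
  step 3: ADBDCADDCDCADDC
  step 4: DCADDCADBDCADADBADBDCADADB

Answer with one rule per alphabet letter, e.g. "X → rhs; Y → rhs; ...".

  step 3 ⇒ step 4: ADBDCADDCDCADDC ⇒ DC·AD·DC·AD·B·DC·AD·AD·B·AD·B·DC·AD·AD·B
    A ↦ DC
    B ↦ DC
    C ↦ B
    D ↦ AD

A->DC, B->DC, C->B, D->AD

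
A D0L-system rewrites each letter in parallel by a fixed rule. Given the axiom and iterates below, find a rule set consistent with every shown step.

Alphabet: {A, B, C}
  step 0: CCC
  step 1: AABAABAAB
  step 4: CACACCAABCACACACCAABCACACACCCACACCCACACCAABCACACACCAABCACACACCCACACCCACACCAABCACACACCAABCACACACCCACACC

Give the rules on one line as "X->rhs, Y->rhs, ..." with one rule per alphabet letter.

A->CA, B->CC, C->AAB

  step 0 ⇒ step 1: CCC ⇒ AAB·AAB·AAB
    C ↦ AAB
    A ↦ CA  (constrained at step 1)
    B ↦ CC  (constrained at step 1)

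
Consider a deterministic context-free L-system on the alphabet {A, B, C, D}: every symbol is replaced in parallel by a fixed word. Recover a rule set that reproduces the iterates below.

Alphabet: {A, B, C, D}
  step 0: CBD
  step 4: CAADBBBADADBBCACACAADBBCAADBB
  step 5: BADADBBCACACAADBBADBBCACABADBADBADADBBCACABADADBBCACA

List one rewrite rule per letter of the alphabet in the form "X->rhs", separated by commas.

  step 4 ⇒ step 5: CAADBBBADADBBCACACAADBBCAADBB ⇒ B·AD·AD·BB·CA·CA·CA·AD·BB·AD·BB·CA·CA·B·AD·B·AD·B·AD·AD·BB·CA·CA·B·AD·AD·BB·CA·CA
    A ↦ AD
    B ↦ CA
    C ↦ B
    D ↦ BB

A->AD, B->CA, C->B, D->BB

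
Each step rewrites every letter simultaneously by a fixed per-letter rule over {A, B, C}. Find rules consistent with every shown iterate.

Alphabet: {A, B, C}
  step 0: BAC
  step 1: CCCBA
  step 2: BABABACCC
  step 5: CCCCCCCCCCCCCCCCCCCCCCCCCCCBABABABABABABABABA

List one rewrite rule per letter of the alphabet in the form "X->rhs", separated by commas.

A->CC, B->C, C->BA

  step 1 ⇒ step 2: CCCBA ⇒ BA·BA·BA·C·CC
    A ↦ CC
    B ↦ C
    C ↦ BA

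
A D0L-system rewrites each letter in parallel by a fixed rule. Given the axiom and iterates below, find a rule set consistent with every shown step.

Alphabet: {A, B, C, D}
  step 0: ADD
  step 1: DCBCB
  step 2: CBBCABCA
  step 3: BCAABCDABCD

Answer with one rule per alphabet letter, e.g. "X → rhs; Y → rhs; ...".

A->D, B->A, C->BC, D->CB

  step 2 ⇒ step 3: CBBCABCA ⇒ BC·A·A·BC·D·A·BC·D
    A ↦ D
    B ↦ A
    C ↦ BC
  step 0 ⇒ step 1: ADD ⇒ D·CB·CB
    D ↦ CB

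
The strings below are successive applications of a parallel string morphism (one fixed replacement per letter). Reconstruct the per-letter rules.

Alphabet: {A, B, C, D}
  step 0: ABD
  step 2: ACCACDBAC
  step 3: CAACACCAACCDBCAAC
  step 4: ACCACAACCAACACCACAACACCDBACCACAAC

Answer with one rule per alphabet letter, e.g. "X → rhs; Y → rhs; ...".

  step 3 ⇒ step 4: CAACACCAACCDBCAAC ⇒ AC·CA·CA·AC·CA·AC·AC·CA·CA·AC·AC·C·DB·AC·CA·CA·AC
    A ↦ CA
    B ↦ DB
    C ↦ AC
    D ↦ C

A->CA, B->DB, C->AC, D->C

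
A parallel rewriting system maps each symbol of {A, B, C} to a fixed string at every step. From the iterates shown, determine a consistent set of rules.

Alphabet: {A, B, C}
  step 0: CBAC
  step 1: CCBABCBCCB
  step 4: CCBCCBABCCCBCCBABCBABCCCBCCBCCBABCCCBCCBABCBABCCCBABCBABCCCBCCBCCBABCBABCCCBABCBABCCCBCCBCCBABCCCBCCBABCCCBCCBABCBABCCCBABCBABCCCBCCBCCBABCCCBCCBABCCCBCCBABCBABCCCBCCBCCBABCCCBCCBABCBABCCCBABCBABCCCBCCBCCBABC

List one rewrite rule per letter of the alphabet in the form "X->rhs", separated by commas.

A->B, B->ABC, C->CCB

  step 0 ⇒ step 1: CBAC ⇒ CCB·ABC·B·CCB
    A ↦ B
    B ↦ ABC
    C ↦ CCB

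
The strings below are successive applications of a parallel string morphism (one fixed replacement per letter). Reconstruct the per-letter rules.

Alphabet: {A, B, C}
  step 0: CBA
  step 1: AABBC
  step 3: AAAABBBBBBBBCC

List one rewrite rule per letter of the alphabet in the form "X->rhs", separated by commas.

A->C, B->BB, C->AA

  step 0 ⇒ step 1: CBA ⇒ AA·BB·C
    A ↦ C
    B ↦ BB
    C ↦ AA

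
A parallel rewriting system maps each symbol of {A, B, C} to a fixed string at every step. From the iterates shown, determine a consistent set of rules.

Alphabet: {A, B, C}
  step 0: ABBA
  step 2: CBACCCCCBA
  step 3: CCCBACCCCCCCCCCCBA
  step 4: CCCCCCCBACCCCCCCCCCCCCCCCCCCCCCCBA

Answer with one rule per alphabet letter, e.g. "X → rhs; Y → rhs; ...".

A->BA, B->C, C->CC

  step 3 ⇒ step 4: CCCBACCCCCCCCCCCBA ⇒ CC·CC·CC·C·BA·CC·CC·CC·CC·CC·CC·CC·CC·CC·CC·CC·C·BA
    A ↦ BA
    B ↦ C
    C ↦ CC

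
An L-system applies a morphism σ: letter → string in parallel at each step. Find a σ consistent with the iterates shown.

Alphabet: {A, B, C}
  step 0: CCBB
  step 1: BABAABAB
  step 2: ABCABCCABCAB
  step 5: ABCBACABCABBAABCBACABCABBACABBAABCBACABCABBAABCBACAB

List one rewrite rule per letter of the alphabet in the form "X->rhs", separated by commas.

A->C, B->AB, C->BA

  step 1 ⇒ step 2: BABAABAB ⇒ AB·C·AB·C·C·AB·C·AB
    A ↦ C
    B ↦ AB
  step 0 ⇒ step 1: CCBB ⇒ BA·BA·AB·AB
    C ↦ BA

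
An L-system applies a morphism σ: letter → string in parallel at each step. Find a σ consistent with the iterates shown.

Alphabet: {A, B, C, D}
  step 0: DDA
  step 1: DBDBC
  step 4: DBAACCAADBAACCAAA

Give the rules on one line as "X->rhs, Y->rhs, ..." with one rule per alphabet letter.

A->C, B->AA, C->A, D->DB

  step 0 ⇒ step 1: DDA ⇒ DB·DB·C
    A ↦ C
    D ↦ DB
    B ↦ AA  (constrained at step 1)
    C ↦ A  (constrained at step 1)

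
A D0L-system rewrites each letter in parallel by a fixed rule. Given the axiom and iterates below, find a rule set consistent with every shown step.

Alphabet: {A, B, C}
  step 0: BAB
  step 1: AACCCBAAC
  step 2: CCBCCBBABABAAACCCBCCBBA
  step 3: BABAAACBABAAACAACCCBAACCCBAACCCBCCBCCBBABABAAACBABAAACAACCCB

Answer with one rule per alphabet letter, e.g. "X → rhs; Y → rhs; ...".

  step 2 ⇒ step 3: CCBCCBBABABAAACCCBCCBBA ⇒ BA·BA·AAC·BA·BA·AAC·AAC·CCB·AAC·CCB·AAC·CCB·CCB·CCB·BA·BA·BA·AAC·BA·BA·AAC·AAC·CCB
    A ↦ CCB
    B ↦ AAC
    C ↦ BA

A->CCB, B->AAC, C->BA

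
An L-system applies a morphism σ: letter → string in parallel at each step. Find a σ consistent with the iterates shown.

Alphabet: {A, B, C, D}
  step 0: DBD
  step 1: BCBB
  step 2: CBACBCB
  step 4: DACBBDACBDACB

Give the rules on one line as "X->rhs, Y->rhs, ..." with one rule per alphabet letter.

A->D, B->CB, C->A, D->B

  step 1 ⇒ step 2: BCBB ⇒ CB·A·CB·CB
    B ↦ CB
    C ↦ A
    A ↦ D  (constrained at step 2)
  step 0 ⇒ step 1: DBD ⇒ B·CB·B
    D ↦ B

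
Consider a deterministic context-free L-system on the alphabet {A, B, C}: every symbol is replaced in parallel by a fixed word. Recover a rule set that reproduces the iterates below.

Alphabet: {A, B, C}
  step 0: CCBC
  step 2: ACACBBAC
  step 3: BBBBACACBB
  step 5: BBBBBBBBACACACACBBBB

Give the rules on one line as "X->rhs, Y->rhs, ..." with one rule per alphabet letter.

A->B, B->AC, C->B

  step 2 ⇒ step 3: ACACBBAC ⇒ B·B·B·B·AC·AC·B·B
    A ↦ B
    B ↦ AC
    C ↦ B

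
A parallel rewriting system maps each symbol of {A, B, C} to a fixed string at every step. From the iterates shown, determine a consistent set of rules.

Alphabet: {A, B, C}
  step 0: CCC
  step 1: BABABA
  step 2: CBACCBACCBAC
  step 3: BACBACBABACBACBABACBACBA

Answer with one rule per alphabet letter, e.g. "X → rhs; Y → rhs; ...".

  step 2 ⇒ step 3: CBACCBACCBAC ⇒ BA·CB·AC·BA·BA·CB·AC·BA·BA·CB·AC·BA
    A ↦ AC
    B ↦ CB
    C ↦ BA

A->AC, B->CB, C->BA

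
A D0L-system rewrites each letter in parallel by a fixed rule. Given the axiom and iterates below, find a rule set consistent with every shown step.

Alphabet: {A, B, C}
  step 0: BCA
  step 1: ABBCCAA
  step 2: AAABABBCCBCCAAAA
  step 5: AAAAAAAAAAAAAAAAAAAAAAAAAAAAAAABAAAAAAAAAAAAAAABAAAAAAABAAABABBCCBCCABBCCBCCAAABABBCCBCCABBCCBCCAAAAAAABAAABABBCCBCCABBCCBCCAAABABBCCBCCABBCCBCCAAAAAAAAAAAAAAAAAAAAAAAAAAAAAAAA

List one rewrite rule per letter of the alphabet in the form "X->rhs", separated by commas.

A->AA, B->AB, C->BCC

  step 1 ⇒ step 2: ABBCCAA ⇒ AA·AB·AB·BCC·BCC·AA·AA
    A ↦ AA
    B ↦ AB
    C ↦ BCC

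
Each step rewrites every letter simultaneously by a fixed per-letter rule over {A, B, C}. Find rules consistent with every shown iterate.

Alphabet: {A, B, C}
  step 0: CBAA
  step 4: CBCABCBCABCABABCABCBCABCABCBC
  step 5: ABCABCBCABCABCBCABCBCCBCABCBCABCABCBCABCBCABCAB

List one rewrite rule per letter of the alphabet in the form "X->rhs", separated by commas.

  step 4 ⇒ step 5: CBCABCBCABCABABCABCBCABCABCBC ⇒ AB·C·AB·CB·C·AB·C·AB·CB·C·AB·CB·C·CB·C·AB·CB·C·AB·C·AB·CB·C·AB·CB·C·AB·C·AB
    A ↦ CB
    B ↦ C
    C ↦ AB

A->CB, B->C, C->AB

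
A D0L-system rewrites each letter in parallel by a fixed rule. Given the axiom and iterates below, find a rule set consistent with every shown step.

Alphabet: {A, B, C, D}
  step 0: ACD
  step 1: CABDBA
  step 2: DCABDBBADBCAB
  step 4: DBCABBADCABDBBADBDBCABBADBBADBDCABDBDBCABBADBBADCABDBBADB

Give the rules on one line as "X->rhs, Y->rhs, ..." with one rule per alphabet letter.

  step 1 ⇒ step 2: CABDBA ⇒ D·CAB·DB·BA·DB·CAB
    A ↦ CAB
    B ↦ DB
    C ↦ D
    D ↦ BA

A->CAB, B->DB, C->D, D->BA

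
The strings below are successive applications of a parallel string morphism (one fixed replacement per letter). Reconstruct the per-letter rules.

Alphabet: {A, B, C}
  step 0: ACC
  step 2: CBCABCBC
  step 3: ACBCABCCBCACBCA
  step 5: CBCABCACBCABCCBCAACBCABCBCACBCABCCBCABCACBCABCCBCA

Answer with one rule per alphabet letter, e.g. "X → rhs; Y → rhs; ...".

  step 2 ⇒ step 3: CBCABCBC ⇒ A·CBC·A·BC·CBC·A·CBC·A
    A ↦ BC
    B ↦ CBC
    C ↦ A

A->BC, B->CBC, C->A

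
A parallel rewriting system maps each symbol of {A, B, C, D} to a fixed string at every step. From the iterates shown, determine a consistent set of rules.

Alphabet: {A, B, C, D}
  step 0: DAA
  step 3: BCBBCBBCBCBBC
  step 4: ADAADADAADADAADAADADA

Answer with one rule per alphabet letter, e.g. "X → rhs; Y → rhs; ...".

  step 3 ⇒ step 4: BCBBCBBCBCBBC ⇒ AD·A·AD·AD·A·AD·AD·A·AD·A·AD·AD·A
    B ↦ AD
    C ↦ A
    A ↦ BC  (constrained at step 0)
    D ↦ B  (constrained at step 0)

A->BC, B->AD, C->A, D->B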